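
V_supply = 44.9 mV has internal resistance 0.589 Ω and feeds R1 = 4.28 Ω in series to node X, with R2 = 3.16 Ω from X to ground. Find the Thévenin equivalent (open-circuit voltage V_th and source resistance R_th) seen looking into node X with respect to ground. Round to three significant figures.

V_th ≈ 17.7 mV, R_th ≈ 1.92 Ω

R1' = 0.589 + 4.28 = 4.869 Ω (source resistance + R1).
Open-circuit (no load on X): V_th = V_supply · R2/(R1' + R2) = 44.9 × 3.16/(4.869 + 3.16) = 17.67 mV.
Zeroing V_supply shorts the top of R1' to ground, so R_th = R1' ‖ R2 = 1.916 Ω.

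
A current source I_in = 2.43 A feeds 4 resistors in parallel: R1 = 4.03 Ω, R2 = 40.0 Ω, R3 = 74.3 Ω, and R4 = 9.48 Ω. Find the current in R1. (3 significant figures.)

Total conductance ΣG = 1/4.03 + 1/40.0 + 1/74.3 + 1/9.48 = 0.3921 (units of 1/Ω).
By the current-divider rule, I = I_in · G_k/ΣG = 2.43 × 0.6329 = 1.538 A.

I ≈ 1.54 A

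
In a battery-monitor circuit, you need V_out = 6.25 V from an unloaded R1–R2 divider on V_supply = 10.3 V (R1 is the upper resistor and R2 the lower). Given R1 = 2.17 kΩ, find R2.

Required fraction k = V_out/V_supply = 0.6068.
So R2 = R1 · V_out/(V_supply − V_out) = 2.17 × 6.25/(10.3 − 6.25) = 2.17 × 1.543 = 3.349 kΩ.

R2 ≈ 3.35 kΩ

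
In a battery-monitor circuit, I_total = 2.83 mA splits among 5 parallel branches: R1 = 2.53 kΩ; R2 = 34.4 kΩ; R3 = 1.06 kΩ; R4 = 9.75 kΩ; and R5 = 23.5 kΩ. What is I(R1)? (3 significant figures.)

Total conductance ΣG = 1/2.53 + 1/34.4 + 1/1.06 + 1/9.75 + 1/23.5 = 1.513 (units of 1/kΩ).
R1 takes the fraction G_k/ΣG = 0.3953/1.513 = 0.2613, so I = 2.83 × 0.2613 = 0.7394 mA.

I ≈ 0.739 mA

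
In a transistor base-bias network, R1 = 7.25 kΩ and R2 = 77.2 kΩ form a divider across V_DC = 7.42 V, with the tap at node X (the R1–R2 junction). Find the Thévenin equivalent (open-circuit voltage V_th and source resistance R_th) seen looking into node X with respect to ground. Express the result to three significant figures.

With X open, the divider is unloaded: V_th = 7.42 × 77.2/84.45 = 6.783 V.
With V_DC suppressed (replaced by a short), R_th = R1 ‖ R2 = (7.250 × 77.2)/(7.250 + 77.2) = 6.628 kΩ.

V_th ≈ 6.78 V, R_th ≈ 6.63 kΩ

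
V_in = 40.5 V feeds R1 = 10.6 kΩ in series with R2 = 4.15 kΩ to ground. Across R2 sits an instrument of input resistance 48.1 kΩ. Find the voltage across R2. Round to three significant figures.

V_out ≈ 10.7 V

The load sits in parallel with R2, giving an effective lower resistance R2' = R2·R_L/(R2+R_L) = 3.820 kΩ.
Voltage divider with the loaded lower leg: V_out = 40.5 × 3.820/(10.6 + 3.820) = 40.5 × 0.2649 = 10.73 V.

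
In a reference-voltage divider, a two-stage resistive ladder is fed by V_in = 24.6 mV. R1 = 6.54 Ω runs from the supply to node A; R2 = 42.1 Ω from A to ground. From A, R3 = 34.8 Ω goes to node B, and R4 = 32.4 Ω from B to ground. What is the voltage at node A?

V_A ≈ 19.6 mV

Looking into the second stage from A: R3 + R4 = 67.20 Ω appears in parallel with R2.
R2 ‖ (R3+R4) = 25.88 Ω.
V_A = 24.6 × 25.88/(6.54 + 25.88) = 19.64 mV.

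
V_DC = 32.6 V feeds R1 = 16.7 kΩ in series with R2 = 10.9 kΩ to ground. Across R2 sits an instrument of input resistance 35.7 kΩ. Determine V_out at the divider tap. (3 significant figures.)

R2 ‖ R_L = (10.9 × 35.7)/(10.9 + 35.7) = 8.350 kΩ.
Then V_out = V_DC · R2'/(R1 + R2') = 32.6 × 8.350/25.05 = 10.87 V.
(Unloaded it would be 12.9 V; the load pulls it down.)

V_out ≈ 10.9 V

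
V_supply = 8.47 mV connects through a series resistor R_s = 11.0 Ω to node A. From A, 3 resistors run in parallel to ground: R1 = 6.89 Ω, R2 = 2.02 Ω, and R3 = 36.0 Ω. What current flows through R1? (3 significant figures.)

I ≈ 0.147 mA

Equivalent of the parallel group: R_p = 1.497 Ω.
Node voltage V_A = V_supply · R_p/(R_s + R_p) = 8.47 × 0.1198 = 1.015 mV.
Branch current I = V_A/R1 = 1.015/6.89 = 0.1473 mA.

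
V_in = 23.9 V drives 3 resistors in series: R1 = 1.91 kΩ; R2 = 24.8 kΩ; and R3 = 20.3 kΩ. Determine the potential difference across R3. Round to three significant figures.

V ≈ 10.3 V

Total series resistance ΣR = 1.91 + 24.8 + 20.3 = 47.01 kΩ.
By the voltage-divider rule, V = 23.9 × 20.30/47.01 = 10.32 V.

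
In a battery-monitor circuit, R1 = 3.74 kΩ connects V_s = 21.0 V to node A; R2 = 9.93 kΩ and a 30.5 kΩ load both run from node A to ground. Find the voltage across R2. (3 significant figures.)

V_out ≈ 14.0 V

The load sits in parallel with R2, giving an effective lower resistance R2' = R2·R_L/(R2+R_L) = 7.491 kΩ.
Then V_out = V_s · R2'/(R1 + R2') = 21.0 × 7.491/11.23 = 14.01 V.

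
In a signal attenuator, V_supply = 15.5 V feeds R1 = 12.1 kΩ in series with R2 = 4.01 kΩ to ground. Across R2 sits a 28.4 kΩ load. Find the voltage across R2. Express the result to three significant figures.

R2 ‖ R_L = (4.01 × 28.4)/(4.01 + 28.4) = 3.514 kΩ.
Voltage divider with the loaded lower leg: V_out = 15.5 × 3.514/(12.1 + 3.514) = 15.5 × 0.2250 = 3.488 V.
(Unloaded it would be 3.86 V; the load pulls it down.)

V_out ≈ 3.49 V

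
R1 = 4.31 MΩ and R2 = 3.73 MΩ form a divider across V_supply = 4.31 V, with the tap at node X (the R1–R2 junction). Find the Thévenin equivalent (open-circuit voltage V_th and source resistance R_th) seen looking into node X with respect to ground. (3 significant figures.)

Open-circuit (no load on X): V_th = V_supply · R2/(R1 + R2) = 4.31 × 3.73/(4.310 + 3.73) = 2.000 V.
Looking into X with the source shorted: R_th = R1·R2/(R1+R2) = 4.310 × 3.73/8.040 = 2.000 MΩ.

V_th ≈ 2.00 V, R_th ≈ 2.00 MΩ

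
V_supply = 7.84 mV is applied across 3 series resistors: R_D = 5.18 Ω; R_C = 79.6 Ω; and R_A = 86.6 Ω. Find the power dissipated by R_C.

P ≈ 0.167 µW

Series current I = V_supply/ΣR = 7.84/171.4 = 0.04575 mA.
V(R_C) = I·R = 3.641 mV; P = V·I = 3.641 × 0.04575 = 0.1666 µW.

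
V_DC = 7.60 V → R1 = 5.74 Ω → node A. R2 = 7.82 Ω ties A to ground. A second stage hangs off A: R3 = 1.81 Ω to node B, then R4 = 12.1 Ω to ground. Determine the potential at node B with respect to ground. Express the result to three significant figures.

V_B ≈ 3.08 V

Node A sees R2 in parallel with the series input of stage 2, R3 + R4 = 13.91 Ω.
R2 ‖ (R3+R4) = 5.006 Ω.
First divider: V_A = V_DC · 5.006/(5.74 + 5.006) = 3.540 V.
Then the unloaded second divider: V_B = V_A × R4/(R3+R4) = 3.540 × 0.8699 = 3.080 V.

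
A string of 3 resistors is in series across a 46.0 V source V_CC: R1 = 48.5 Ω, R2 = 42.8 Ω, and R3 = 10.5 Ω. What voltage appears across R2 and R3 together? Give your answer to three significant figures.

Series total: ΣR = 48.5 + 42.8 + 10.5 = 101.8 Ω.
R_{R2..R3} = 42.8 + 10.5 = 53.30 Ω.
V = V_CC · R/ΣR = 46.0 × 0.5236 = 24.08 V.

V ≈ 24.1 V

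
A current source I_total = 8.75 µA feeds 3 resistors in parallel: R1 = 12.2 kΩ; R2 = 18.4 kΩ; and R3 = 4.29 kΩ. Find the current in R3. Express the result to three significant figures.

ΣG = 1/12.2 + 1/18.4 + 1/4.29 = 0.3694.
By the current-divider rule, I = I_total · G_k/ΣG = 8.75 × 0.6310 = 5.521 µA.

I ≈ 5.52 µA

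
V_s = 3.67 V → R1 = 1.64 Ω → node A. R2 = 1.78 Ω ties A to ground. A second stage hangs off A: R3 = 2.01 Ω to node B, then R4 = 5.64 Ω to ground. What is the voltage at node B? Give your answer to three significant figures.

V_B ≈ 1.27 V

The second stage (R3 + R4 = 7.650 Ω) loads node A in parallel with R2.
R2 ‖ (R3+R4) = 1.444 Ω.
So V_A = 3.67 × 0.4682 = 1.718 V.
V_B = V_A × 0.7373 = 1.267 V.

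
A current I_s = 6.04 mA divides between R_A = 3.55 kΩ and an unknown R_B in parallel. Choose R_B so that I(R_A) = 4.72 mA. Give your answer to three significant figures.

The fraction through R_A equals R_B/(R_A+R_B).
4.72/6.04 = R_B/(R_A + R_B) → R_B = R_A · (0.7815)/(1 − 0.7815) = 3.55 × 3.576 = 12.69 kΩ.

R_B ≈ 12.7 kΩ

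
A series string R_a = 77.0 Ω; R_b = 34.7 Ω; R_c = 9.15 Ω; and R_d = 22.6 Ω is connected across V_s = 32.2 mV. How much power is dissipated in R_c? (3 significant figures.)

P ≈ 0.461 µW

Series current I = V_s/ΣR = 32.2/143.5 = 0.2245 mA.
P(R_c) = I²·R_c = (0.2245)² × 9.15 = 0.4610 µW.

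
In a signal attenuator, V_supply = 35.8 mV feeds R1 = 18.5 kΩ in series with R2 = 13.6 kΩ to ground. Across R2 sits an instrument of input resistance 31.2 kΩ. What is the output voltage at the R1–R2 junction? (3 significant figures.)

First combine the lower leg with the load: R2 ‖ R_L = 9.471 kΩ.
Then V_out = V_supply · R2'/(R1 + R2') = 35.8 × 9.471/27.97 = 12.12 mV.
(Unloaded it would be 15.2 mV; the load pulls it down.)

V_out ≈ 12.1 mV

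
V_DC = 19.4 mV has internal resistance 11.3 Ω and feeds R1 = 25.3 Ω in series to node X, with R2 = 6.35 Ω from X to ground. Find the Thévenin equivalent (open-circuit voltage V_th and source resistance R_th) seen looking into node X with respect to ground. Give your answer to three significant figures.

R1' = 11.3 + 25.3 = 36.60 Ω (source resistance + R1).
Open-circuit (no load on X): V_th = V_DC · R2/(R1' + R2) = 19.4 × 6.35/(36.60 + 6.35) = 2.868 mV.
Looking into X with the source shorted: R_th = R1'·R2/(R1'+R2) = 36.60 × 6.35/42.95 = 5.411 Ω.

V_th ≈ 2.87 mV, R_th ≈ 5.41 Ω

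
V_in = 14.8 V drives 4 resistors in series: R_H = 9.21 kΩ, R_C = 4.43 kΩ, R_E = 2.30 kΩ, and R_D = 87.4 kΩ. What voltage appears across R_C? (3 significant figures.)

V ≈ 0.634 V

Total series resistance ΣR = 9.21 + 4.43 + 2.30 + 87.4 = 103.3 kΩ.
Voltage divider: V = V_in · (4.430 / 103.3) = 14.8 × 0.04287 = 0.6344 V.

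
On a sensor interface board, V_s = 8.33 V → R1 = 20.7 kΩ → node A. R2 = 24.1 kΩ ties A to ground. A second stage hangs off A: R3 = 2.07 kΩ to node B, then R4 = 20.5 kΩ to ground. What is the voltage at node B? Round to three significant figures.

Node A sees R2 in parallel with the series input of stage 2, R3 + R4 = 22.57 kΩ.
R2 ‖ (R3+R4) = 11.65 kΩ.
First divider: V_A = V_s · 11.65/(20.7 + 11.65) = 3.001 V.
V_B = V_A × 0.9083 = 2.725 V.

V_B ≈ 2.73 V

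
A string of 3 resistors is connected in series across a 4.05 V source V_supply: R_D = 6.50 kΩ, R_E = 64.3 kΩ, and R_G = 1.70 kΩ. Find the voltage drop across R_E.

V ≈ 3.59 V

Series total: ΣR = 6.50 + 64.3 + 1.70 = 72.50 kΩ.
V = V_supply · R/ΣR = 4.05 × 0.8869 = 3.592 V.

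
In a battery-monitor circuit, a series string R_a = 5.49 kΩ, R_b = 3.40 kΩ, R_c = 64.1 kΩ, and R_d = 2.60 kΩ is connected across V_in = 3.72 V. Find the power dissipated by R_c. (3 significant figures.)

P ≈ 0.155 mW

ΣR = 75.59 kΩ → I = 3.72/75.59 = 0.04921 mA.
V(R_c) = I·R = 3.155 V; P = V·I = 3.155 × 0.04921 = 0.1552 mW.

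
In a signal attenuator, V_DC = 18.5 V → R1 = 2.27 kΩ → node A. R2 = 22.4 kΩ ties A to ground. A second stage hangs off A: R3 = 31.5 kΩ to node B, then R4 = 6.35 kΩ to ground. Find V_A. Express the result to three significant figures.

V_A ≈ 15.9 V

Looking into the second stage from A: R3 + R4 = 37.85 kΩ appears in parallel with R2.
Effective lower resistance at A: R2 ‖ 37.85 = 14.07 kΩ.
First divider: V_A = V_DC · 14.07/(2.27 + 14.07) = 15.93 V.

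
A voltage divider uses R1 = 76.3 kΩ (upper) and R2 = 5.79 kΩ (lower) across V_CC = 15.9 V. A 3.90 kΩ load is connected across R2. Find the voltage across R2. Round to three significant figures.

R2 ‖ R_L = (5.79 × 3.90)/(5.79 + 3.90) = 2.330 kΩ.
Then V_out = V_CC · R2'/(R1 + R2') = 15.9 × 2.330/78.63 = 0.4712 V.
(Unloaded it would be 1.12 V; the load pulls it down.)

V_out ≈ 0.471 V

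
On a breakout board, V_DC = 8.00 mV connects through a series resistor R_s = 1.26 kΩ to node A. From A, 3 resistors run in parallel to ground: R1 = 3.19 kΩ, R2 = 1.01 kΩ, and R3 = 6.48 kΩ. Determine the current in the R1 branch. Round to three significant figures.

I ≈ 0.884 µA

Combine the parallel branches: R_p = (1/3.19 + 1/1.01 + 1/6.48)⁻¹ = 0.6859 kΩ.
V_A = 8.00 × 0.6859/1.946 = 2.820 mV.
I(R1) = V_A / R1 = 2.820/3.19 = 0.8840 µA.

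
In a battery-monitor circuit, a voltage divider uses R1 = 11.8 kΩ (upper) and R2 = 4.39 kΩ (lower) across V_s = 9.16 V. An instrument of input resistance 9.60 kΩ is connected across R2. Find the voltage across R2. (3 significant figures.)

R2 ‖ R_L = (4.39 × 9.60)/(4.39 + 9.60) = 3.012 kΩ.
Now apply the divider: V_out = 9.16 × 0.2034 = 1.863 V.
(Unloaded it would be 2.48 V; the load pulls it down.)

V_out ≈ 1.86 V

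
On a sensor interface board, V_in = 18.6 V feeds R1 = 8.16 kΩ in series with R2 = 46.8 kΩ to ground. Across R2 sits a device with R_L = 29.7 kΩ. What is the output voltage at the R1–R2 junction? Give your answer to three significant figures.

V_out ≈ 12.8 V

First combine the lower leg with the load: R2 ‖ R_L = 18.17 kΩ.
Voltage divider with the loaded lower leg: V_out = 18.6 × 18.17/(8.16 + 18.17) = 18.6 × 0.6901 = 12.84 V.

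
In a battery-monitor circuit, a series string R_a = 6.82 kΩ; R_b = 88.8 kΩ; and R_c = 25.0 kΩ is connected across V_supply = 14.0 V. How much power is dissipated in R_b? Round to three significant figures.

The common current is I = 14.0/120.6 = 0.1161 mA.
V(R_b) = I·R = 10.31 V; P = V·I = 10.31 × 0.1161 = 1.196 mW.

P ≈ 1.20 mW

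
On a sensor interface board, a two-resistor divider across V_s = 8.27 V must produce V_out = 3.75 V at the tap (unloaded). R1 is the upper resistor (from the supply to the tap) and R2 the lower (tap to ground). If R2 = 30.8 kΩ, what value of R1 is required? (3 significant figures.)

Required fraction k = V_out/V_s = 0.4534.
R1 = R2·(1/k − 1) = 30.8 × 1.205 = 37.12 kΩ.

R1 ≈ 37.1 kΩ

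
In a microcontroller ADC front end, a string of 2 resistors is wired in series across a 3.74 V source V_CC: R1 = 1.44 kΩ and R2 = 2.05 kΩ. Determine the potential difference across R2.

V ≈ 2.20 V

ΣR = 1.44 + 2.05 = 3.490 kΩ.
Voltage divider: V = V_CC · (2.050 / 3.490) = 3.74 × 0.5874 = 2.197 V.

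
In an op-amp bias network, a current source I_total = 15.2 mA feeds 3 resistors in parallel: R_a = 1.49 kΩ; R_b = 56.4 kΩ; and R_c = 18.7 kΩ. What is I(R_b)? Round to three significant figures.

I ≈ 0.363 mA

Total conductance ΣG = 1/1.49 + 1/56.4 + 1/18.7 = 0.7423 (units of 1/kΩ).
By the current-divider rule, I = I_total · G_k/ΣG = 15.2 × 0.02388 = 0.3630 mA.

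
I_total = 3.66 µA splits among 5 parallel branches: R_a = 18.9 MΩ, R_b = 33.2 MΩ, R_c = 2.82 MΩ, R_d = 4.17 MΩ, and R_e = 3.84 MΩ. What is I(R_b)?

Total conductance ΣG = 1/18.9 + 1/33.2 + 1/2.82 + 1/4.17 + 1/3.84 = 0.9379 (units of 1/MΩ).
By the current-divider rule, I = I_total · G_k/ΣG = 3.66 × 0.03212 = 0.1175 µA.

I ≈ 0.118 µA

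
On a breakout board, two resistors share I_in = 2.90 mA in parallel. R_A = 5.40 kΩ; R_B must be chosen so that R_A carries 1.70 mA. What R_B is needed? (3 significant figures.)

R_B ≈ 7.65 kΩ

Two-branch current divider: I_A = I_in · R_B/(R_A + R_B).
1.70/2.90 = R_B/(R_A + R_B) → R_B = R_A · (0.5862)/(1 − 0.5862) = 5.40 × 1.417 = 7.650 kΩ.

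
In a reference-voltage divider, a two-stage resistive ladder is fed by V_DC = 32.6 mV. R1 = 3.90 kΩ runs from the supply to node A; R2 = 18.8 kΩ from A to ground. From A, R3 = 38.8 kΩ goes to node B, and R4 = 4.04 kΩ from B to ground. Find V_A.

V_A ≈ 25.1 mV

The second stage (R3 + R4 = 42.84 kΩ) loads node A in parallel with R2.
R2 ‖ (R3+R4) = 13.07 kΩ.
So V_A = 32.6 × 0.7701 = 25.11 mV.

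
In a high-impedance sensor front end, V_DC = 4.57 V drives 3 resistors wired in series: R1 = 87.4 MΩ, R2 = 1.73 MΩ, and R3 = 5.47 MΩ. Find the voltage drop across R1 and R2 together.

V ≈ 4.31 V

Series total: ΣR = 87.4 + 1.73 + 5.47 = 94.60 MΩ.
R_{R1..R2} = 87.4 + 1.73 = 89.13 MΩ.
By the voltage-divider rule, V = 4.57 × 89.13/94.60 = 4.306 V.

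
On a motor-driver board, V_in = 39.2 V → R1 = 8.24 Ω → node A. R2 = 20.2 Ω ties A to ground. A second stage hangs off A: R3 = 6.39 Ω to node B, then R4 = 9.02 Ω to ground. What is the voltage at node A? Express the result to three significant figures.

Node A sees R2 in parallel with the series input of stage 2, R3 + R4 = 15.41 Ω.
R2 ‖ (R3+R4) = 8.741 Ω.
So V_A = 39.2 × 0.5148 = 20.18 V.

V_A ≈ 20.2 V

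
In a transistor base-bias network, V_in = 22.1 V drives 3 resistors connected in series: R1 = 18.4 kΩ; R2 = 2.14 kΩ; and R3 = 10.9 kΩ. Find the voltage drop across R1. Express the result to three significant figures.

V ≈ 12.9 V

Series total: ΣR = 18.4 + 2.14 + 10.9 = 31.44 kΩ.
By the voltage-divider rule, V = 22.1 × 18.40/31.44 = 12.93 V.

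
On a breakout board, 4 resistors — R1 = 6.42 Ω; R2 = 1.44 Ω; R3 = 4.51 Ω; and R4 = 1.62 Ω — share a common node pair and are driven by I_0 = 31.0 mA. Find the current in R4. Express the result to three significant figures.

Total conductance ΣG = 1/6.42 + 1/1.44 + 1/4.51 + 1/1.62 = 1.689 (units of 1/Ω).
Current divider: I(R4) = I_0 · G_k/ΣG = 31.0 × (0.6173/1.689) = 31.0 × 0.3654 = 11.33 mA.

I ≈ 11.3 mA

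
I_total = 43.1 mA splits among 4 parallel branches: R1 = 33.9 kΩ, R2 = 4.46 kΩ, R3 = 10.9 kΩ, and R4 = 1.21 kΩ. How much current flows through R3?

I ≈ 3.37 mA

Conductances: ΣG = 1/33.9 + 1/4.46 + 1/10.9 + 1/1.21 = 1.172 (1/kΩ).
By the current-divider rule, I = I_total · G_k/ΣG = 43.1 × 0.07829 = 3.374 mA.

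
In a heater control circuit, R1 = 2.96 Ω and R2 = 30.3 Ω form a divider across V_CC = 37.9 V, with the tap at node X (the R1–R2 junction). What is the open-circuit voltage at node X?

V_th ≈ 34.5 V

With X open, the divider is unloaded: V_th = 37.9 × 30.3/33.26 = 34.53 V.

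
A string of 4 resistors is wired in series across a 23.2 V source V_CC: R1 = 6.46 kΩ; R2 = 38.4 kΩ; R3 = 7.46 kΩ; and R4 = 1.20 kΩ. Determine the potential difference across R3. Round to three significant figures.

V ≈ 3.23 V

Total series resistance ΣR = 6.46 + 38.4 + 7.46 + 1.20 = 53.52 kΩ.
Voltage divider: V = V_CC · (7.460 / 53.52) = 23.2 × 0.1394 = 3.234 V.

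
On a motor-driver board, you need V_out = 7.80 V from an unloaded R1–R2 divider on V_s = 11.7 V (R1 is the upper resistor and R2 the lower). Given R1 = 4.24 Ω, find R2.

R2 ≈ 8.48 Ω

The divider ratio is R2/(R1+R2) = 7.80/11.7 = 0.6667.
Rearranging, R2 = R1·k/(1−k) = 4.24 × 2.000 = 8.480 Ω.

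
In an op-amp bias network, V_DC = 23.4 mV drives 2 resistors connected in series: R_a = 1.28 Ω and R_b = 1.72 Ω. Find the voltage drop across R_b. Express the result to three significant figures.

V ≈ 13.4 mV

Total series resistance ΣR = 1.28 + 1.72 = 3.000 Ω.
Voltage divider: V = V_DC · (1.720 / 3.000) = 23.4 × 0.5733 = 13.42 mV.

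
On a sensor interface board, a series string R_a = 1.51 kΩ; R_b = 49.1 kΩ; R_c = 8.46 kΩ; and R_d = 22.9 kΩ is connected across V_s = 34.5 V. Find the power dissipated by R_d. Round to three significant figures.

P ≈ 4.06 mW

The common current is I = 34.5/81.97 = 0.4209 mA.
P(R_d) = I²·R_d = (0.4209)² × 22.9 = 4.057 mW.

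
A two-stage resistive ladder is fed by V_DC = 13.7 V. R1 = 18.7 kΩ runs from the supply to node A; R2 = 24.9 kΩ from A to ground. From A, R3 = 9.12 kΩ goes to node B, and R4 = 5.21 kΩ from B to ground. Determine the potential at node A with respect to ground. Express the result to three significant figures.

Looking into the second stage from A: R3 + R4 = 14.33 kΩ appears in parallel with R2.
Effective lower resistance at A: R2 ‖ 14.33 = 9.096 kΩ.
V_A = 13.7 × 9.096/(18.7 + 9.096) = 4.483 V.

V_A ≈ 4.48 V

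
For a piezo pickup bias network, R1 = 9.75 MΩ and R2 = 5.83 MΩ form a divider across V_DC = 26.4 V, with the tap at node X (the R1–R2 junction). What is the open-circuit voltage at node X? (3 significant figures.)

V_th ≈ 9.88 V

Open-circuit (no load on X): V_th = V_DC · R2/(R1 + R2) = 26.4 × 5.83/(9.750 + 5.83) = 9.879 V.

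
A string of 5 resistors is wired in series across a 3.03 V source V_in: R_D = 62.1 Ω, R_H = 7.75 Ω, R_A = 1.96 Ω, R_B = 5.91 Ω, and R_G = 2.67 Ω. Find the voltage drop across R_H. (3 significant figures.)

Series total: ΣR = 62.1 + 7.75 + 1.96 + 5.91 + 2.67 = 80.39 Ω.
Voltage divider: V = V_in · (7.750 / 80.39) = 3.03 × 0.09641 = 0.2921 V.

V ≈ 0.292 V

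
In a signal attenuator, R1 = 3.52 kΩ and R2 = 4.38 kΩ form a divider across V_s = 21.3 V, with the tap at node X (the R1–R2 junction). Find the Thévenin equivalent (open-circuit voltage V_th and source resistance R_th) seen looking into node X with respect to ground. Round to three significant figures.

V_th ≈ 11.8 V, R_th ≈ 1.95 kΩ

V_th is the unloaded tap voltage: V_s · R2/(R1+R2) = 21.3 × 0.5544 = 11.81 V.
With V_s suppressed (replaced by a short), R_th = R1 ‖ R2 = (3.520 × 4.38)/(3.520 + 4.38) = 1.952 kΩ.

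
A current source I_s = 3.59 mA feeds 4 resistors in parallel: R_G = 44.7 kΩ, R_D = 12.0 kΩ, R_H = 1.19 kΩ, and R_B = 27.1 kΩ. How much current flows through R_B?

I ≈ 0.135 mA

Total conductance ΣG = 1/44.7 + 1/12.0 + 1/1.19 + 1/27.1 = 0.9829 (units of 1/kΩ).
By the current-divider rule, I = I_s · G_k/ΣG = 3.59 × 0.03754 = 0.1348 mA.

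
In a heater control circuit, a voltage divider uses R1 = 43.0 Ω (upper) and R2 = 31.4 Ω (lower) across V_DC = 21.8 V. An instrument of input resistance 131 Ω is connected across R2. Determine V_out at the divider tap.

The load sits in parallel with R2, giving an effective lower resistance R2' = R2·R_L/(R2+R_L) = 25.33 Ω.
Then V_out = V_DC · R2'/(R1 + R2') = 21.8 × 25.33/68.33 = 8.081 V.
(Unloaded it would be 9.20 V; the load pulls it down.)

V_out ≈ 8.08 V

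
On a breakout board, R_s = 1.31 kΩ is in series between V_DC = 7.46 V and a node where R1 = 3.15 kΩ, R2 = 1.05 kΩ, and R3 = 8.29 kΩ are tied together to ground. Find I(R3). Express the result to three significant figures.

I ≈ 0.319 mA

Parallel bank: R_p = 1/(1/3.15 + 1/1.05 + 1/8.29) = 0.7192 kΩ.
V_A = 7.46 × 0.7192/2.029 = 2.644 V.
I(R3) = V_A / R3 = 2.644/8.29 = 0.3189 mA.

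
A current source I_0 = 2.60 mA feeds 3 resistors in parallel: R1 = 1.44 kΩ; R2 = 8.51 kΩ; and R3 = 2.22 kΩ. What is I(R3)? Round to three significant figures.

I ≈ 0.928 mA

ΣG = 1/1.44 + 1/8.51 + 1/2.22 = 1.262.
R3 takes the fraction G_k/ΣG = 0.4505/1.262 = 0.3568, so I = 2.60 × 0.3568 = 0.9277 mA.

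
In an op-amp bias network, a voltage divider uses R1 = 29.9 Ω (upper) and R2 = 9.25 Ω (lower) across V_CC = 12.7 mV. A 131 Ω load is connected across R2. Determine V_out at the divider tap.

V_out ≈ 2.85 mV

The load sits in parallel with R2, giving an effective lower resistance R2' = R2·R_L/(R2+R_L) = 8.640 Ω.
Then V_out = V_CC · R2'/(R1 + R2') = 12.7 × 8.640/38.54 = 2.847 mV.
(Unloaded it would be 3.00 mV; the load pulls it down.)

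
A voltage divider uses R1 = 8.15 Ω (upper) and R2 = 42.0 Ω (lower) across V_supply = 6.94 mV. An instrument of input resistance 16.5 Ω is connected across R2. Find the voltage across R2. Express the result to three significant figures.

V_out ≈ 4.11 mV

First combine the lower leg with the load: R2 ‖ R_L = 11.85 Ω.
Then V_out = V_supply · R2'/(R1 + R2') = 6.94 × 11.85/20.00 = 4.111 mV.
(Unloaded it would be 5.81 mV; the load pulls it down.)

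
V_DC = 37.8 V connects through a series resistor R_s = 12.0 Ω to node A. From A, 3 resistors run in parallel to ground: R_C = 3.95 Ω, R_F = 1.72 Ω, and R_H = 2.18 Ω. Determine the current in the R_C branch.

I ≈ 0.579 A

Equivalent of the parallel group: R_p = 0.7732 Ω.
Node voltage V_A = V_DC · R_p/(R_s + R_p) = 37.8 × 0.06054 = 2.288 V.
Branch current I = V_A/R_C = 2.288/3.95 = 0.5793 A.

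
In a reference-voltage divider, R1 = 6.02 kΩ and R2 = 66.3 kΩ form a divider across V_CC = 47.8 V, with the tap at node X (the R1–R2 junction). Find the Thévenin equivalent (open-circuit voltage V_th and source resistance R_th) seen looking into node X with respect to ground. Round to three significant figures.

Open-circuit (no load on X): V_th = V_CC · R2/(R1 + R2) = 47.8 × 66.3/(6.020 + 66.3) = 43.82 V.
With V_CC suppressed (replaced by a short), R_th = R1 ‖ R2 = (6.020 × 66.3)/(6.020 + 66.3) = 5.519 kΩ.

V_th ≈ 43.8 V, R_th ≈ 5.52 kΩ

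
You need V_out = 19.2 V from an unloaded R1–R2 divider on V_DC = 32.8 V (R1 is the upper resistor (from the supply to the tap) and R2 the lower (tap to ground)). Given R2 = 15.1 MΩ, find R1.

Required fraction k = V_out/V_DC = 0.5854.
So R1 = R2 · (V_DC/V_out − 1) = 15.1 × (32.8/19.2 − 1) = 15.1 × 0.7083 = 10.70 MΩ.

R1 ≈ 10.7 MΩ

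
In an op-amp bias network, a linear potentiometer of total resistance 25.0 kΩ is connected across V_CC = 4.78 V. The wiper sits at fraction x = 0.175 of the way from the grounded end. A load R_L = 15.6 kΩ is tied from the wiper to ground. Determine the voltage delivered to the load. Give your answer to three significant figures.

Split the track: R_lower = x·R_p = 4.375 kΩ, R_upper = (1−x)·R_p = 20.62 kΩ.
Lower segment in parallel with the load: 4.375 ‖ 15.6 = 3.417 kΩ.
Then V_out = V_CC · 3.417/(20.62 + 3.417) = 0.6793 V.

V_out ≈ 0.679 V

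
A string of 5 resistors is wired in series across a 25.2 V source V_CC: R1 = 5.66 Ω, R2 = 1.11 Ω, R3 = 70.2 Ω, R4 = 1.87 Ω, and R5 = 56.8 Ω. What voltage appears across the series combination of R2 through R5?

ΣR = 5.66 + 1.11 + 70.2 + 1.87 + 56.8 = 135.6 Ω.
R_{R2..R5} = 1.11 + 70.2 + 1.87 + 56.8 = 130.0 Ω.
Voltage divider: V = V_CC · (130.0 / 135.6) = 25.2 × 0.9583 = 24.15 V.

V ≈ 24.1 V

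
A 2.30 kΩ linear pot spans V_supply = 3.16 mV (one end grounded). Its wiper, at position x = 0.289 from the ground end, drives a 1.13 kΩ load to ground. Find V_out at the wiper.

V_out ≈ 0.644 mV

Lower segment x·R_p = 0.6647 kΩ; upper segment (1−x)·R_p = 1.635 kΩ.
Lower segment in parallel with the load: 0.6647 ‖ 1.13 = 0.4185 kΩ.
Then V_out = V_supply · 0.4185/(1.635 + 0.4185) = 0.6439 mV.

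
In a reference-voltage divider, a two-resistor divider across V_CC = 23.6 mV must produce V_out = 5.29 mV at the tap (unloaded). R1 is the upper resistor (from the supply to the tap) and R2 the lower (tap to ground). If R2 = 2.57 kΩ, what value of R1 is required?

R1 ≈ 8.90 kΩ

Required fraction k = V_out/V_CC = 0.2242.
So R1 = R2 · (V_CC/V_out − 1) = 2.57 × (23.6/5.29 − 1) = 2.57 × 3.461 = 8.895 kΩ.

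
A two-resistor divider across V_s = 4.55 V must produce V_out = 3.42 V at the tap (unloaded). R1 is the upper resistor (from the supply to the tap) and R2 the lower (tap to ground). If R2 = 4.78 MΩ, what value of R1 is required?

R1 ≈ 1.58 MΩ

Required fraction k = V_out/V_s = 0.7516.
Rearranging, R1 = R2·(1−k)/k = 4.78 × 0.3304 = 1.579 MΩ.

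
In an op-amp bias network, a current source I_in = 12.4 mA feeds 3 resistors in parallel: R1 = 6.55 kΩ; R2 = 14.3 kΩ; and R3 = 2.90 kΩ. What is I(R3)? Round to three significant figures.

I ≈ 7.54 mA

ΣG = 1/6.55 + 1/14.3 + 1/2.90 = 0.5674.
By the current-divider rule, I = I_in · G_k/ΣG = 12.4 × 0.6077 = 7.535 mA.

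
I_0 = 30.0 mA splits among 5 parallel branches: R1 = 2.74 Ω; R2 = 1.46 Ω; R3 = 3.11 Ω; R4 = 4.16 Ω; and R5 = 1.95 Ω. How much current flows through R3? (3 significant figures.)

Conductances: ΣG = 1/2.74 + 1/1.46 + 1/3.11 + 1/4.16 + 1/1.95 = 2.125 (1/Ω).
Current divider: I(R3) = I_0 · G_k/ΣG = 30.0 × (0.3215/2.125) = 30.0 × 0.1513 = 4.540 mA.

I ≈ 4.54 mA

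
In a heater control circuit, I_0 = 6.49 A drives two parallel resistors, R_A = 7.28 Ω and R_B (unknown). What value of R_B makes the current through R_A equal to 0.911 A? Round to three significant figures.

Two-branch current divider: I_A = I_0 · R_B/(R_A + R_B).
0.911/6.49 = R_B/(R_A + R_B) → R_B = R_A · (0.1404)/(1 − 0.1404) = 7.28 × 0.1633 = 1.189 Ω.

R_B ≈ 1.19 Ω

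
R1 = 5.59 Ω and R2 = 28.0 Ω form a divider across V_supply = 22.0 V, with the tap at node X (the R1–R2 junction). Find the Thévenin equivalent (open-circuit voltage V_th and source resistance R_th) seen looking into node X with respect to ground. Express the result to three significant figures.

V_th ≈ 18.3 V, R_th ≈ 4.66 Ω

Open-circuit (no load on X): V_th = V_supply · R2/(R1 + R2) = 22.0 × 28.0/(5.590 + 28.0) = 18.34 V.
Looking into X with the source shorted: R_th = R1·R2/(R1+R2) = 5.590 × 28.0/33.59 = 4.660 Ω.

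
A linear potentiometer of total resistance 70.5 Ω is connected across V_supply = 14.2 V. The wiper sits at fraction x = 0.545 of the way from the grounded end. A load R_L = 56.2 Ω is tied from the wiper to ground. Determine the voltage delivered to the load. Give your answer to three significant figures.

Lower segment x·R_p = 38.42 Ω; upper segment (1−x)·R_p = 32.08 Ω.
Lower segment in parallel with the load: 38.42 ‖ 56.2 = 22.82 Ω.
Then V_out = V_supply · 22.82/(32.08 + 22.82) = 5.903 V.
(Unloaded: V_out = x·V_supply = 7.74 V.)

V_out ≈ 5.90 V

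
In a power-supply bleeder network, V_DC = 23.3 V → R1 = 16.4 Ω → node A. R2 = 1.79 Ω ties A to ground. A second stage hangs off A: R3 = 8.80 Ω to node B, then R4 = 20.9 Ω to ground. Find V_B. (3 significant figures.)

The second stage (R3 + R4 = 29.70 Ω) loads node A in parallel with R2.
R2 ‖ (R3+R4) = 1.688 Ω.
First divider: V_A = V_DC · 1.688/(16.4 + 1.688) = 2.175 V.
Stage 2 is unloaded, so V_B = V_A · R4/(R3+R4) = 2.175 × 20.9/29.70 = 1.530 V.

V_B ≈ 1.53 V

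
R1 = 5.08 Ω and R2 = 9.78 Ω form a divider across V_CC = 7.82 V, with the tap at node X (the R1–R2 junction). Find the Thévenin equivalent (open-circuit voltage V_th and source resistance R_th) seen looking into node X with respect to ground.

With X open, the divider is unloaded: V_th = 7.82 × 9.78/14.86 = 5.147 V.
With V_CC suppressed (replaced by a short), R_th = R1 ‖ R2 = (5.080 × 9.78)/(5.080 + 9.78) = 3.343 Ω.

V_th ≈ 5.15 V, R_th ≈ 3.34 Ω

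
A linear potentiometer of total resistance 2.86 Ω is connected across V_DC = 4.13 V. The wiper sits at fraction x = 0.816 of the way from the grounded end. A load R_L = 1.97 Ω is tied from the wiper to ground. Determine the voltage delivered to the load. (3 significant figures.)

V_out ≈ 2.77 V

Split the track: R_lower = x·R_p = 2.334 Ω, R_upper = (1−x)·R_p = 0.5262 Ω.
R_L loads the lower segment: effective lower R = 1.068 Ω.
Then V_out = V_DC · 1.068/(0.5262 + 1.068) = 2.767 V.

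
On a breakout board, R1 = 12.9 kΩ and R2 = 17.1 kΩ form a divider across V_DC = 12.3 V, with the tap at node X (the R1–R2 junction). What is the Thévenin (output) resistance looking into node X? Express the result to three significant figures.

Zeroing V_DC shorts the top of R1 to ground, so R_th = R1 ‖ R2 = 7.353 kΩ.

R_th ≈ 7.35 kΩ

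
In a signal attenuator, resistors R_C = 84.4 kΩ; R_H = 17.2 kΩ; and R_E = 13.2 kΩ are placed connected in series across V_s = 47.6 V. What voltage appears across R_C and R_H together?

V ≈ 42.1 V

Total series resistance ΣR = 84.4 + 17.2 + 13.2 = 114.8 kΩ.
R_{R_C..R_H} = 84.4 + 17.2 = 101.6 kΩ.
Voltage divider: V = V_s · (101.6 / 114.8) = 47.6 × 0.8850 = 42.13 V.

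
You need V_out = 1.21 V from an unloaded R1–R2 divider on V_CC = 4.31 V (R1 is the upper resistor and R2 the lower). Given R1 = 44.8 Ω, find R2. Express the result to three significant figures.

R2 ≈ 17.5 Ω

Required fraction k = V_out/V_CC = 0.2807.
Rearranging, R2 = R1·k/(1−k) = 44.8 × 0.3903 = 17.49 Ω.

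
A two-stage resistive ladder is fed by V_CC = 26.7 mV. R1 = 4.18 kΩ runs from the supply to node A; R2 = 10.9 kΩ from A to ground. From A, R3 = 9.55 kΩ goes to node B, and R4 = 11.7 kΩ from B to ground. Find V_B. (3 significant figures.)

V_B ≈ 9.30 mV

Node A sees R2 in parallel with the series input of stage 2, R3 + R4 = 21.25 kΩ.
Effective lower resistance at A: R2 ‖ 21.25 = 7.205 kΩ.
So V_A = 26.7 × 0.6328 = 16.90 mV.
Stage 2 is unloaded, so V_B = V_A · R4/(R3+R4) = 16.90 × 11.7/21.25 = 9.303 mV.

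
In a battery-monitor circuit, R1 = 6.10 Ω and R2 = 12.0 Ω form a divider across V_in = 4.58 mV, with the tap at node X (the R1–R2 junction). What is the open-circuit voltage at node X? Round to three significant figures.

V_th ≈ 3.04 mV

With X open, the divider is unloaded: V_th = 4.58 × 12.0/18.10 = 3.036 mV.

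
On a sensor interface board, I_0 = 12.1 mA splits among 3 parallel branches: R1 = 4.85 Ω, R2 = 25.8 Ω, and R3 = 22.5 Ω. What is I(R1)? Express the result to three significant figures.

ΣG = 1/4.85 + 1/25.8 + 1/22.5 = 0.2894.
By the current-divider rule, I = I_0 · G_k/ΣG = 12.1 × 0.7125 = 8.621 mA.

I ≈ 8.62 mA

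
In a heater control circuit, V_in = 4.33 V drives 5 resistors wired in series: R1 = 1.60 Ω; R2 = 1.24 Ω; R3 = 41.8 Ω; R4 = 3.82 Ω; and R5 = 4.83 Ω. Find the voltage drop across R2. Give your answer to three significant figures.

Total series resistance ΣR = 1.60 + 1.24 + 41.8 + 3.82 + 4.83 = 53.29 Ω.
Voltage divider: V = V_in · (1.240 / 53.29) = 4.33 × 0.02327 = 0.1008 V.

V ≈ 0.101 V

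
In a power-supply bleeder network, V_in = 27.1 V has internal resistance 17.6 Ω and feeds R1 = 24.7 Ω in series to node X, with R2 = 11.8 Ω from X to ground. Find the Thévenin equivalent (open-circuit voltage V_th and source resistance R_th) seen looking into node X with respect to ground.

V_th ≈ 5.91 V, R_th ≈ 9.23 Ω

R1' = 17.6 + 24.7 = 42.30 Ω (source resistance + R1).
Open-circuit (no load on X): V_th = V_in · R2/(R1' + R2) = 27.1 × 11.8/(42.30 + 11.8) = 5.911 V.
Zeroing V_in shorts the top of R1' to ground, so R_th = R1' ‖ R2 = 9.226 Ω.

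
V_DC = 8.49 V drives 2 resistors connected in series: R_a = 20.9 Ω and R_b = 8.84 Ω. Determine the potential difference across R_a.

V ≈ 5.97 V

ΣR = 20.9 + 8.84 = 29.74 Ω.
Voltage divider: V = V_DC · (20.90 / 29.74) = 8.49 × 0.7028 = 5.966 V.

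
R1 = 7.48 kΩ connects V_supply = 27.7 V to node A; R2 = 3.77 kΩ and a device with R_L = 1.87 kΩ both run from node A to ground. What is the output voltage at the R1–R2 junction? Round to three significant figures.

The load sits in parallel with R2, giving an effective lower resistance R2' = R2·R_L/(R2+R_L) = 1.250 kΩ.
Voltage divider with the loaded lower leg: V_out = 27.7 × 1.250/(7.48 + 1.250) = 27.7 × 0.1432 = 3.966 V.

V_out ≈ 3.97 V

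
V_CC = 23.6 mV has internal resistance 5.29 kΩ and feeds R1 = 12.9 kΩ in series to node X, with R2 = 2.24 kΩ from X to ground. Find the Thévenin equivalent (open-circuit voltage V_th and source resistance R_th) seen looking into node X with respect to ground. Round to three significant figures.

V_th ≈ 2.59 mV, R_th ≈ 1.99 kΩ

R1' = 5.29 + 12.9 = 18.19 kΩ (source resistance + R1).
Open-circuit (no load on X): V_th = V_CC · R2/(R1' + R2) = 23.6 × 2.24/(18.19 + 2.24) = 2.588 mV.
Zeroing V_CC shorts the top of R1' to ground, so R_th = R1' ‖ R2 = 1.994 kΩ.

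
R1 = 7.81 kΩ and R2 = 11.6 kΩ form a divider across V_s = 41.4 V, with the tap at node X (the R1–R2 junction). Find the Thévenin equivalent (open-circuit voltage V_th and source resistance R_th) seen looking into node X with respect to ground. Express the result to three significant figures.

With X open, the divider is unloaded: V_th = 41.4 × 11.6/19.41 = 24.74 V.
Looking into X with the source shorted: R_th = R1·R2/(R1+R2) = 7.810 × 11.6/19.41 = 4.667 kΩ.

V_th ≈ 24.7 V, R_th ≈ 4.67 kΩ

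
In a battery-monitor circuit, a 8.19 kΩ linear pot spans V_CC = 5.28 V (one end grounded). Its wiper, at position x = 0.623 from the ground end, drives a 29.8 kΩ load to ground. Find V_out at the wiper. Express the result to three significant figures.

V_out ≈ 3.09 V

Split the track: R_lower = x·R_p = 5.102 kΩ, R_upper = (1−x)·R_p = 3.088 kΩ.
(x·R_p) ‖ R_L = 4.356 kΩ.
Then V_out = V_CC · 4.356/(3.088 + 4.356) = 3.090 V.
(Unloaded: V_out = x·V_CC = 3.29 V.)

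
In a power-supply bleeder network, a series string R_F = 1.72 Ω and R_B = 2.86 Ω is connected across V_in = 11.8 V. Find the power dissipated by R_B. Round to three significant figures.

Series current I = V_in/ΣR = 11.8/4.580 = 2.576 A.
V(R_B) = I·R = 7.369 V; P = V·I = 7.369 × 2.576 = 18.98 W.

P ≈ 19.0 W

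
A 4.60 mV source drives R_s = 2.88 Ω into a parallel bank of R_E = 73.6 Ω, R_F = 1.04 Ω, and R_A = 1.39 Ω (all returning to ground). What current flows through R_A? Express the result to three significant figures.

I ≈ 0.563 mA

Equivalent of the parallel group: R_p = 0.5901 Ω.
V_A = 4.60 × 0.5901/3.470 = 0.7823 mV.
Branch current I = V_A/R_A = 0.7823/1.39 = 0.5628 mA.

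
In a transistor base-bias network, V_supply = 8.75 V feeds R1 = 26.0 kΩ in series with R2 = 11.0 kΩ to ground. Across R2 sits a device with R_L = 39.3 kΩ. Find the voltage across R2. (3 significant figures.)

The load sits in parallel with R2, giving an effective lower resistance R2' = R2·R_L/(R2+R_L) = 8.594 kΩ.
Voltage divider with the loaded lower leg: V_out = 8.75 × 8.594/(26.0 + 8.594) = 8.75 × 0.2484 = 2.174 V.

V_out ≈ 2.17 V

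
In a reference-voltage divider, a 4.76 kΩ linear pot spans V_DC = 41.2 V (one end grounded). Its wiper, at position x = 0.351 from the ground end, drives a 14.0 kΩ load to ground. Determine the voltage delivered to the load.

Lower segment x·R_p = 1.671 kΩ; upper segment (1−x)·R_p = 3.089 kΩ.
Lower segment in parallel with the load: 1.671 ‖ 14.0 = 1.493 kΩ.
Then V_out = V_DC · 1.493/(3.089 + 1.493) = 13.42 V.
(Unloaded: V_out = x·V_DC = 14.5 V.)

V_out ≈ 13.4 V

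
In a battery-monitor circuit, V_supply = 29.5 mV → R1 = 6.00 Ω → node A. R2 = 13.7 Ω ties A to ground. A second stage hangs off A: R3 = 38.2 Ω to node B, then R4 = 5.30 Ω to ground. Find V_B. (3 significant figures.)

Node A sees R2 in parallel with the series input of stage 2, R3 + R4 = 43.50 Ω.
R2 ‖ (R3+R4) = 10.42 Ω.
So V_A = 29.5 × 0.6346 = 18.72 mV.
V_B = V_A × 0.1218 = 2.281 mV.

V_B ≈ 2.28 mV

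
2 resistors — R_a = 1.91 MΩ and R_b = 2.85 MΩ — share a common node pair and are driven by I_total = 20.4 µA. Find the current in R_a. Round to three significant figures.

I ≈ 12.2 µA

For two parallel branches, I_k = I_total · (other R)/(sum of R).
So I = 20.4 × 2.85/4.760 = 12.21 µA.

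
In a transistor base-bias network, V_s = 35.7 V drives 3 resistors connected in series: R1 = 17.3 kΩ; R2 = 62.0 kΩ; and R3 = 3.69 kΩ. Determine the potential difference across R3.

ΣR = 17.3 + 62.0 + 3.69 = 82.99 kΩ.
Voltage divider: V = V_s · (3.690 / 82.99) = 35.7 × 0.04446 = 1.587 V.

V ≈ 1.59 V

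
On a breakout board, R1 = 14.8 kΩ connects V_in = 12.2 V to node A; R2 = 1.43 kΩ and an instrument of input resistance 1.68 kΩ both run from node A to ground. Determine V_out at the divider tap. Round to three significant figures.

V_out ≈ 0.605 V

The load sits in parallel with R2, giving an effective lower resistance R2' = R2·R_L/(R2+R_L) = 0.7725 kΩ.
Voltage divider with the loaded lower leg: V_out = 12.2 × 0.7725/(14.8 + 0.7725) = 12.2 × 0.04961 = 0.6052 V.
(Unloaded it would be 1.07 V; the load pulls it down.)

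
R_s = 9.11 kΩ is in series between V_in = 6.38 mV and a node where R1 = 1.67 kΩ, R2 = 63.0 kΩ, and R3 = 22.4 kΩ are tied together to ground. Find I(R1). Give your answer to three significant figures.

I ≈ 0.545 µA

Parallel bank: R_p = 1/(1/1.67 + 1/63.0 + 1/22.4) = 1.517 kΩ.
Node voltage V_A = V_in · R_p/(R_s + R_p) = 6.38 × 0.1427 = 0.9106 mV.
I(R1) = V_A / R1 = 0.9106/1.67 = 0.5453 µA.
(Check via current divider: I_total = 0.6004 µA; share G_k/ΣG = 0.9082 → same result.)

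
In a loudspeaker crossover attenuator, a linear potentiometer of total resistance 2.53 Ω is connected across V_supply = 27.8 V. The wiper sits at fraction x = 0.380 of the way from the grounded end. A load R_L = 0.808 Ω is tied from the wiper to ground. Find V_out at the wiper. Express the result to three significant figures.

V_out ≈ 6.08 V

Lower segment x·R_p = 0.9614 Ω; upper segment (1−x)·R_p = 1.569 Ω.
Lower segment in parallel with the load: 0.9614 ‖ 0.808 = 0.4390 Ω.
V_out = 27.8 × 0.4390/(1.569 + 0.4390) = 6.079 V.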